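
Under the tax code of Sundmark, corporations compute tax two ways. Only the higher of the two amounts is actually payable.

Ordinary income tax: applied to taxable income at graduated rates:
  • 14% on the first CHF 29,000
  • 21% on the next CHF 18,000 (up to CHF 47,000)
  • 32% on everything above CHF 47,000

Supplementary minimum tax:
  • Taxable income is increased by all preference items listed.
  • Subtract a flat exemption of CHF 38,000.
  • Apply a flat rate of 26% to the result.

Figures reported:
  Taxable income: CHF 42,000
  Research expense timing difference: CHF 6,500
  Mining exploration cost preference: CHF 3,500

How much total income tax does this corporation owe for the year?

CHF 6,790

Ordinary income tax:
  CHF 29,000 × 14% = CHF 4,060
  CHF 13,000 × 21% = CHF 2,730
  → CHF 6,790

Supplementary minimum tax:
  Adjusted income: CHF 42,000 + CHF 6,500 + CHF 3,500 = CHF 52,000
  Less exemption CHF 38,000 → base CHF 14,000
  CHF 14,000 × 26% = CHF 3,640

CHF 6,790 > CHF 3,640, so the ordinary income tax governs.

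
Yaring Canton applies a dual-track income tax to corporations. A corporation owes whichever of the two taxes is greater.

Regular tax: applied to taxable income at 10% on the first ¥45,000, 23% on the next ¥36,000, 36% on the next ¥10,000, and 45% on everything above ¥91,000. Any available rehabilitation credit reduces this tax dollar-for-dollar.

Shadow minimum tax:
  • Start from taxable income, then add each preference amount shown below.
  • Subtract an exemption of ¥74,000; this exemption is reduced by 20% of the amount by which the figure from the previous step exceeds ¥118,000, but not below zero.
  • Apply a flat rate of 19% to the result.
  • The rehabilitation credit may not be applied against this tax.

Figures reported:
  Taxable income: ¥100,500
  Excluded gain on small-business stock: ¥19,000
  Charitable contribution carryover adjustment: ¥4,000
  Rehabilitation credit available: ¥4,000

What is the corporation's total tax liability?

¥16,655

Regular tax:
  ¥45,000 × 10% = ¥4,500
  ¥36,000 × 23% = ¥8,280
  ¥10,000 × 36% = ¥3,600
  ¥9,500 × 45% = ¥4,275
  → ¥20,655
  Less rehabilitation credit ¥4,000 → ¥16,655

Shadow minimum tax:
  Adjusted income: ¥100,500 + ¥19,000 + ¥4,000 = ¥123,500
  Exemption: ¥74,000 − 20% × (¥123,500 − ¥118,000) = ¥74,000 − ¥1,100 = ¥72,900
  Base: ¥123,500 − ¥72,900 = ¥50,600
  ¥50,600 × 19% = ¥9,614

¥16,655 > ¥9,614, so the regular tax governs.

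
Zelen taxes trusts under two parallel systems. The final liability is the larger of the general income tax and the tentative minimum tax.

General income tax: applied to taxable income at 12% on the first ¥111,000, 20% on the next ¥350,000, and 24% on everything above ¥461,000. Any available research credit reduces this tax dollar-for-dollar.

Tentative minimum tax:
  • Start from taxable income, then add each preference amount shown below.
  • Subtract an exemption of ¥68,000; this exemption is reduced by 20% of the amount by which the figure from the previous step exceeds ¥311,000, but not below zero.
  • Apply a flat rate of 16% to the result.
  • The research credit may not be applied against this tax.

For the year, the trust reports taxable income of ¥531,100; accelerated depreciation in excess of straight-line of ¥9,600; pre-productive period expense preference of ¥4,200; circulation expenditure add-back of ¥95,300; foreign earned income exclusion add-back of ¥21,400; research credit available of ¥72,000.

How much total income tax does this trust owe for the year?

¥105,856

Tentative minimum tax:
  Adjusted income: ¥531,100 + ¥9,600 + ¥4,200 + ¥95,300 + ¥21,400 = ¥661,600
  Exemption: 20% × (¥661,600 − ¥311,000) = ¥70,120 ≥ ¥68,000, so the exemption is fully phased out
  Base: ¥661,600 − ¥0 = ¥661,600
  ¥661,600 × 16% = ¥105,856

General income tax:
  ¥111,000 × 12% = ¥13,320
  ¥350,000 × 20% = ¥70,000
  ¥70,100 × 24% = ¥16,824
  → ¥100,144
  Less research credit ¥72,000 → ¥28,144

¥105,856 > ¥28,144, so the tentative minimum tax is the binding amount.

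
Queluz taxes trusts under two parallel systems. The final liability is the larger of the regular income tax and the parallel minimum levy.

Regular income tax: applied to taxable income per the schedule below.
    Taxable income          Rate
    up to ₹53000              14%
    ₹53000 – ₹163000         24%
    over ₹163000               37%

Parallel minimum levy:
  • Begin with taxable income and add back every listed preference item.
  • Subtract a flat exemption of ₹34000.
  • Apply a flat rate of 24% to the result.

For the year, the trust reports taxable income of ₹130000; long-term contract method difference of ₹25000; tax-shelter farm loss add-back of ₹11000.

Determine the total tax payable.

₹31680

Parallel minimum levy:
  Adjusted income: ₹130000 + ₹25000 + ₹11000 = ₹166000
  Less exemption ₹34000 → base ₹132000
  ₹132000 × 24% = ₹31680

Regular income tax:
  ₹53000 × 14% = ₹7420
  ₹77000 × 24% = ₹18480
  → ₹25900

₹31680 > ₹25900, so the parallel minimum levy is the binding amount.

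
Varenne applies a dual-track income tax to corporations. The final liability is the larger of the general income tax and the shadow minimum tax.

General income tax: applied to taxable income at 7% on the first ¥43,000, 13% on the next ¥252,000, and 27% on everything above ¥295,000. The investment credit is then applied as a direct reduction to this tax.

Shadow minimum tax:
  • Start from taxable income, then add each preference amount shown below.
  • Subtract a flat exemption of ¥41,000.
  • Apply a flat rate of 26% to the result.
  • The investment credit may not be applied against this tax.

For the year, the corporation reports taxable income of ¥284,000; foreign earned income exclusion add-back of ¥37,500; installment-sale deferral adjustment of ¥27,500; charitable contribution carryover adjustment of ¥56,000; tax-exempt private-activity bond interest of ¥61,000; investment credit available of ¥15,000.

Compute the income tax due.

Shadow minimum tax:
  Adjusted income: ¥284,000 + ¥37,500 + ¥27,500 + ¥56,000 + ¥61,000 = ¥466,000
  Less exemption ¥41,000 → base ¥425,000
  ¥425,000 × 26% = ¥110,500

General income tax:
  ¥43,000 × 7% = ¥3,010
  ¥241,000 × 13% = ¥31,330
  → ¥34,340
  Less investment credit ¥15,000 → ¥19,340

¥110,500 > ¥19,340, so the shadow minimum tax is the binding amount.

¥110,500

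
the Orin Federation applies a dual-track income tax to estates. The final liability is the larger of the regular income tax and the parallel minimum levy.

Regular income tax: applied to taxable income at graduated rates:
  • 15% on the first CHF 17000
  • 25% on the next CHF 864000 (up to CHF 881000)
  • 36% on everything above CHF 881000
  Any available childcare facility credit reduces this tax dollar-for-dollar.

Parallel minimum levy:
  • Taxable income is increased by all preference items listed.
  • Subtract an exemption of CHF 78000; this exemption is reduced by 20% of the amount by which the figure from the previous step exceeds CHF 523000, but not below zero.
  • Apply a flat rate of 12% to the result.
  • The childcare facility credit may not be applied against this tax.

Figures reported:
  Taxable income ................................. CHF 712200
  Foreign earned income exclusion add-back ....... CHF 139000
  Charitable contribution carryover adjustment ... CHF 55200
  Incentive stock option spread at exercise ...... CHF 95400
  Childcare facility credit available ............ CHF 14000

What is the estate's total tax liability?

CHF 162350

Regular income tax:
  CHF 17000 × 15% = CHF 2550
  CHF 695200 × 25% = CHF 173800
  → CHF 176350
  Less childcare facility credit CHF 14000 → CHF 162350

Parallel minimum levy:
  Adjusted income: CHF 712200 + CHF 139000 + CHF 55200 + CHF 95400 = CHF 1001800
  Exemption: 20% × (CHF 1001800 − CHF 523000) = CHF 95760 ≥ CHF 78000, so the exemption is fully phased out
  Base: CHF 1001800 − CHF 0 = CHF 1001800
  CHF 1001800 × 12% = CHF 120216

CHF 162350 > CHF 120216, so the regular income tax governs.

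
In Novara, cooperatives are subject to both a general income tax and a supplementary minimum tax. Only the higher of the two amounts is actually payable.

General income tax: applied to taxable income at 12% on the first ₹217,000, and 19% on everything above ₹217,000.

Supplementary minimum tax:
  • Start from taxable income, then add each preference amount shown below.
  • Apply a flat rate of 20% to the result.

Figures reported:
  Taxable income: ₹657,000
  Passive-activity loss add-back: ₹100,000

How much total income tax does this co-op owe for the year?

₹151,400

General income tax:
  ₹217,000 × 12% = ₹26,040
  ₹440,000 × 19% = ₹83,600
  → ₹109,640

Supplementary minimum tax:
  Adjusted income: ₹657,000 + ₹100,000 = ₹757,000
  ₹757,000 × 20% = ₹151,400

₹151,400 > ₹109,640, so the supplementary minimum tax is the binding amount.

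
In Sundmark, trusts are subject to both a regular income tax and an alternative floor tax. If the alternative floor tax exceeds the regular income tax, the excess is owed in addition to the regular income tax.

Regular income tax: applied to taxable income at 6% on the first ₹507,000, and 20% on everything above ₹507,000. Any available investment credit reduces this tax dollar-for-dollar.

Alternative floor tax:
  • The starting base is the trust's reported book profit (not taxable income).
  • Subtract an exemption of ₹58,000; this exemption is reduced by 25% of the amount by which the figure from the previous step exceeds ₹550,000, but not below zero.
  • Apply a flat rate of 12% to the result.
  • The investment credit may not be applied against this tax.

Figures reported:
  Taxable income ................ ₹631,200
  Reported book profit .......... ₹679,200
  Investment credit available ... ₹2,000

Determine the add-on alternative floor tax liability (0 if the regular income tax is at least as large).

Regular income tax:
  ₹507,000 × 6% = ₹30,420
  ₹124,200 × 20% = ₹24,840
  → ₹55,260
  Less investment credit ₹2,000 → ₹53,260

Alternative floor tax:
  Base (reported book profit): ₹679,200
  Exemption: ₹58,000 − 25% × (₹679,200 − ₹550,000) = ₹58,000 − ₹32,300 = ₹25,700
  Base: ₹679,200 − ₹25,700 = ₹653,500
  ₹653,500 × 12% = ₹78,420

Excess of alternative floor tax over regular income tax: ₹78,420 − ₹53,260 = ₹25,160.

₹25,160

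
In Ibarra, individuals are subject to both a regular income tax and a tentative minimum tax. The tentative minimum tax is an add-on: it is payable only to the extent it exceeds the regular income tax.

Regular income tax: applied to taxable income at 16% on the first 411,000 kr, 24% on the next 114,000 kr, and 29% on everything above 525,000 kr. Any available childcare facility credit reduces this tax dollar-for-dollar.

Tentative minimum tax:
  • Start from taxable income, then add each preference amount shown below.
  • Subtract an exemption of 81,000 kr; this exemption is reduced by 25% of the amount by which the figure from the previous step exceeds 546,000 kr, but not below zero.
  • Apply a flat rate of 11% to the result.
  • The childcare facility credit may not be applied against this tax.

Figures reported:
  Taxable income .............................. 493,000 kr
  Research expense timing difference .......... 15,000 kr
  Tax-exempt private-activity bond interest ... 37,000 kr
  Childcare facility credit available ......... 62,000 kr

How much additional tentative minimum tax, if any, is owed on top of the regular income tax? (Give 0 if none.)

Regular income tax:
  411,000 kr × 16% = 65,760 kr
  82,000 kr × 24% = 19,680 kr
  → 85,440 kr
  Less childcare facility credit 62,000 kr → 23,440 kr

Tentative minimum tax:
  Adjusted income: 493,000 kr + 15,000 kr + 37,000 kr = 545,000 kr
  Exemption: 545,000 kr ≤ 546,000 kr, so full 81,000 kr applies
  Base: 545,000 kr − 81,000 kr = 464,000 kr
  464,000 kr × 11% = 51,040 kr

Excess of tentative minimum tax over regular income tax: 51,040 kr − 23,440 kr = 27,600 kr.

27,600 kr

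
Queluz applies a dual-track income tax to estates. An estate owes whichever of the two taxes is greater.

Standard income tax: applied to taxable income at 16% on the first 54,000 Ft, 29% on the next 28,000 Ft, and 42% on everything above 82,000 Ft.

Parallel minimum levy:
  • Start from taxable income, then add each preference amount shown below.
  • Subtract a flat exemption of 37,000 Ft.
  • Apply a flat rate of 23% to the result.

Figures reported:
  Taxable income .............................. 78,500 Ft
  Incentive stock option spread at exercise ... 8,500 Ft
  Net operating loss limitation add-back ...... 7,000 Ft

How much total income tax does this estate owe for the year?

Standard income tax:
  54,000 Ft × 16% = 8,640 Ft
  24,500 Ft × 29% = 7,105 Ft
  → 15,745 Ft

Parallel minimum levy:
  Adjusted income: 78,500 Ft + 8,500 Ft + 7,000 Ft = 94,000 Ft
  Less exemption 37,000 Ft → base 57,000 Ft
  57,000 Ft × 23% = 13,110 Ft

15,745 Ft > 13,110 Ft, so the standard income tax governs.

15,745 Ft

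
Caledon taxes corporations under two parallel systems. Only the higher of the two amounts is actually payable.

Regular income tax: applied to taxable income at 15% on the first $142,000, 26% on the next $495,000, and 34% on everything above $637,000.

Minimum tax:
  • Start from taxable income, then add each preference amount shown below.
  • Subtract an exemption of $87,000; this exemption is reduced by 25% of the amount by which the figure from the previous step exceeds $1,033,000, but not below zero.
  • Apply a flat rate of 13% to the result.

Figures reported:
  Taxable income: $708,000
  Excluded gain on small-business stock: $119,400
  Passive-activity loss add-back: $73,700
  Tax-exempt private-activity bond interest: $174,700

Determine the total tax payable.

Minimum tax:
  Adjusted income: $708,000 + $119,400 + $73,700 + $174,700 = $1,075,800
  Exemption: $87,000 − 25% × ($1,075,800 − $1,033,000) = $87,000 − $10,700 = $76,300
  Base: $1,075,800 − $76,300 = $999,500
  $999,500 × 13% = $129,935

Regular income tax:
  $142,000 × 15% = $21,300
  $495,000 × 26% = $128,700
  $71,000 × 34% = $24,140
  → $174,140

$174,140 > $129,935, so the regular income tax governs.

$174,140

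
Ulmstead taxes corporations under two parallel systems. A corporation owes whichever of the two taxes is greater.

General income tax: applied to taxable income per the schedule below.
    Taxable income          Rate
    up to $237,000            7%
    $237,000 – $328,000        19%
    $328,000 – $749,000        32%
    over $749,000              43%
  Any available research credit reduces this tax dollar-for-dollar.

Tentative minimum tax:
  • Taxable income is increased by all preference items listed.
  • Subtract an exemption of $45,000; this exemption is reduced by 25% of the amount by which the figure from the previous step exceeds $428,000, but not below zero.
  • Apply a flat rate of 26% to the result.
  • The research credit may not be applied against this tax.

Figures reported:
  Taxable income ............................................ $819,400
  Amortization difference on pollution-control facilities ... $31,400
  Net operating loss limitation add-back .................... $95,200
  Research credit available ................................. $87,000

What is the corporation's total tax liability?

$245,960

Tentative minimum tax:
  Adjusted income: $819,400 + $31,400 + $95,200 = $946,000
  Exemption: 25% × ($946,000 − $428,000) = $129,500 ≥ $45,000, so the exemption is fully phased out
  Base: $946,000 − $0 = $946,000
  $946,000 × 26% = $245,960

General income tax:
  $237,000 × 7% = $16,590
  $91,000 × 19% = $17,290
  $421,000 × 32% = $134,720
  $70,400 × 43% = $30,272
  → $198,872
  Less research credit $87,000 → $111,872

$245,960 > $111,872, so the tentative minimum tax is the binding amount.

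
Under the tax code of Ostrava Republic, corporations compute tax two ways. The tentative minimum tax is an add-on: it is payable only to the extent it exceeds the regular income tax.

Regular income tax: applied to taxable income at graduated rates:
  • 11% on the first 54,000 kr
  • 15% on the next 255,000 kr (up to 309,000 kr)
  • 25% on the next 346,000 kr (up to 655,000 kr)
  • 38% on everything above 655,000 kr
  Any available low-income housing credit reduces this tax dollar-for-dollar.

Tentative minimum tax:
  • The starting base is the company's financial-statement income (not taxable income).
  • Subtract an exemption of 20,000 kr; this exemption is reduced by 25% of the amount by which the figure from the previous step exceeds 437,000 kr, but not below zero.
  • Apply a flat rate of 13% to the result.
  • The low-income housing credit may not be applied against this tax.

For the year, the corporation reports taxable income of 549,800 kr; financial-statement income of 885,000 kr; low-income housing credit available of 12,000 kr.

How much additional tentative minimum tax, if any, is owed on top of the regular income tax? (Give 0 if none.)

22,660 kr

Tentative minimum tax:
  Base (financial-statement income): 885,000 kr
  Exemption: 25% × (885,000 kr − 437,000 kr) = 112,000 kr ≥ 20,000 kr, so the exemption is fully phased out
  Base: 885,000 kr − 0 kr = 885,000 kr
  885,000 kr × 13% = 115,050 kr

Regular income tax:
  54,000 kr × 11% = 5,940 kr
  255,000 kr × 15% = 38,250 kr
  240,800 kr × 25% = 60,200 kr
  → 104,390 kr
  Less low-income housing credit 12,000 kr → 92,390 kr

Excess of tentative minimum tax over regular income tax: 115,050 kr − 92,390 kr = 22,660 kr.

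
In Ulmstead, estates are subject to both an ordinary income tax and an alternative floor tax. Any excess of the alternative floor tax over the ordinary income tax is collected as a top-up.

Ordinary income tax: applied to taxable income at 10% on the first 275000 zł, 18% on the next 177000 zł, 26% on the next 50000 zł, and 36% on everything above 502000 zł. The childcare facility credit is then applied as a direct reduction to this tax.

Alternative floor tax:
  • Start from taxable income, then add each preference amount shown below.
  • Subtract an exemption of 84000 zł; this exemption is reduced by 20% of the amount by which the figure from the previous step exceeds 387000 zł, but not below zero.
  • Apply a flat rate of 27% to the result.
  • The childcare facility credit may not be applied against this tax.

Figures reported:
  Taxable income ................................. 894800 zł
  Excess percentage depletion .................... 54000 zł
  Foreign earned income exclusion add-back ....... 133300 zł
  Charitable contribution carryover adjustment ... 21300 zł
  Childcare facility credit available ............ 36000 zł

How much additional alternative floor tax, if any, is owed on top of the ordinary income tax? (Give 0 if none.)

120150 zł

Ordinary income tax:
  275000 zł × 10% = 27500 zł
  177000 zł × 18% = 31860 zł
  50000 zł × 26% = 13000 zł
  392800 zł × 36% = 141408 zł
  → 213768 zł
  Less childcare facility credit 36000 zł → 177768 zł

Alternative floor tax:
  Adjusted income: 894800 zł + 54000 zł + 133300 zł + 21300 zł = 1103400 zł
  Exemption: 20% × (1103400 zł − 387000 zł) = 143280 zł ≥ 84000 zł, so the exemption is fully phased out
  Base: 1103400 zł − 0 zł = 1103400 zł
  1103400 zł × 27% = 297918 zł

Excess of alternative floor tax over ordinary income tax: 297918 zł − 177768 zł = 120150 zł.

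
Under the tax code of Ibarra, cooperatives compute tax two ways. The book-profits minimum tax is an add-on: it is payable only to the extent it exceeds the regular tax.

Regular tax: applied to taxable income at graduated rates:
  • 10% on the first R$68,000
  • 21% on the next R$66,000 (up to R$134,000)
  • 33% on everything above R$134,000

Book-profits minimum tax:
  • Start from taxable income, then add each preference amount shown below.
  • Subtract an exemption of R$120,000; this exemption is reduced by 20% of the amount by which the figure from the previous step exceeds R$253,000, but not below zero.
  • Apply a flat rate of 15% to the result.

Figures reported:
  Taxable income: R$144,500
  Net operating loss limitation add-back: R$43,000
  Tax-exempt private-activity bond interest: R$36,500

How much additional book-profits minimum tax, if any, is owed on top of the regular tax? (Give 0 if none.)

R$0

Regular tax:
  R$68,000 × 10% = R$6,800
  R$66,000 × 21% = R$13,860
  R$10,500 × 33% = R$3,465
  → R$24,125

Book-profits minimum tax:
  Adjusted income: R$144,500 + R$43,000 + R$36,500 = R$224,000
  Exemption: R$224,000 ≤ R$253,000, so full R$120,000 applies
  Base: R$224,000 − R$120,000 = R$104,000
  R$104,000 × 15% = R$15,600

R$15,600 ≤ R$24,125, so no add-on is due.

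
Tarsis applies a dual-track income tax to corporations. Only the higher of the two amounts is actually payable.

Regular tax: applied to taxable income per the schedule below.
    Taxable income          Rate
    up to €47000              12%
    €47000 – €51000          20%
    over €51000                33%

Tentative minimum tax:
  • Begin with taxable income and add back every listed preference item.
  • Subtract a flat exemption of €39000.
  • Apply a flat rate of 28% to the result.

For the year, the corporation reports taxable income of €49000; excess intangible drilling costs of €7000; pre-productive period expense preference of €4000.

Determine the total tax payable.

Regular tax:
  €47000 × 12% = €5640
  €2000 × 20% = €400
  → €6040

Tentative minimum tax:
  Adjusted income: €49000 + €7000 + €4000 = €60000
  Less exemption €39000 → base €21000
  €21000 × 28% = €5880

€6040 > €5880, so the regular tax governs.

€6040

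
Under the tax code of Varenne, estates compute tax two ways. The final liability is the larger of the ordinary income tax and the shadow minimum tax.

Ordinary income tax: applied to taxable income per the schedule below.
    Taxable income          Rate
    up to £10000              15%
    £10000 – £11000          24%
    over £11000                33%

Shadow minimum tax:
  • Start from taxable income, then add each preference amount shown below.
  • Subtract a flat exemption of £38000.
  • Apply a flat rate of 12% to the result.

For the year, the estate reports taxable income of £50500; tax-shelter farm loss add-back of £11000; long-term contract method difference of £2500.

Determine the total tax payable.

£14775

Ordinary income tax:
  £10000 × 15% = £1500
  £1000 × 24% = £240
  £39500 × 33% = £13035
  → £14775

Shadow minimum tax:
  Adjusted income: £50500 + £11000 + £2500 = £64000
  Less exemption £38000 → base £26000
  £26000 × 12% = £3120

£14775 > £3120, so the ordinary income tax governs.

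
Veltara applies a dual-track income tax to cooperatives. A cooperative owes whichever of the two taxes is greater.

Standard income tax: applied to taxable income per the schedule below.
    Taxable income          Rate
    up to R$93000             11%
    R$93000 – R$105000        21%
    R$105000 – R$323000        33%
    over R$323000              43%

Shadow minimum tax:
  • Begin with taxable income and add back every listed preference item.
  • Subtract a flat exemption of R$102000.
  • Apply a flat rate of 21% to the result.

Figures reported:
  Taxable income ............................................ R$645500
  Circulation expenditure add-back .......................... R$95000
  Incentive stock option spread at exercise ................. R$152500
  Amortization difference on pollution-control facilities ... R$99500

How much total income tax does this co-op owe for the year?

Shadow minimum tax:
  Adjusted income: R$645500 + R$95000 + R$152500 + R$99500 = R$992500
  Less exemption R$102000 → base R$890500
  R$890500 × 21% = R$187005

Standard income tax:
  R$93000 × 11% = R$10230
  R$12000 × 21% = R$2520
  R$218000 × 33% = R$71940
  R$322500 × 43% = R$138675
  → R$223365

R$223365 > R$187005, so the standard income tax governs.

R$223365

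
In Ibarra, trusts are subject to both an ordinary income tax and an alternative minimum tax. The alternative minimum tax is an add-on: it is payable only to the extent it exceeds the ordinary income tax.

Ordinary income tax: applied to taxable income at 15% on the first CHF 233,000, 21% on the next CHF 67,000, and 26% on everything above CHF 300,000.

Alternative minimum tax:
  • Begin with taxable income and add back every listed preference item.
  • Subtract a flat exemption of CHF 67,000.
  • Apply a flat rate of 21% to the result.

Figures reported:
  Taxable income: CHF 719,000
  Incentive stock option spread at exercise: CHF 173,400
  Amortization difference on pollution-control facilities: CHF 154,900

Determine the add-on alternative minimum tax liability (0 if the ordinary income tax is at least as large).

Ordinary income tax:
  CHF 233,000 × 15% = CHF 34,950
  CHF 67,000 × 21% = CHF 14,070
  CHF 419,000 × 26% = CHF 108,940
  → CHF 157,960

Alternative minimum tax:
  Adjusted income: CHF 719,000 + CHF 173,400 + CHF 154,900 = CHF 1,047,300
  Less exemption CHF 67,000 → base CHF 980,300
  CHF 980,300 × 21% = CHF 205,863

Excess of alternative minimum tax over ordinary income tax: CHF 205,863 − CHF 157,960 = CHF 47,903.

CHF 47,903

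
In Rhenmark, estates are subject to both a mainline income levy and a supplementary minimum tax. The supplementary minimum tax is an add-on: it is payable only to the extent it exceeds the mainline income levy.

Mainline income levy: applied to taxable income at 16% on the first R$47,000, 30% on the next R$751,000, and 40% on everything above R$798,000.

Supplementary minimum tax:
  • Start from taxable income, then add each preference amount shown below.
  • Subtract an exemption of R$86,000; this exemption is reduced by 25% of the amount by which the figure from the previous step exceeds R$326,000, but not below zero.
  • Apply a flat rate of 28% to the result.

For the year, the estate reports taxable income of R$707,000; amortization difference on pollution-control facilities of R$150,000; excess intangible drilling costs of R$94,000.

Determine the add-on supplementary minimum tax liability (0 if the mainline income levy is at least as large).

Supplementary minimum tax:
  Adjusted income: R$707,000 + R$150,000 + R$94,000 = R$951,000
  Exemption: 25% × (R$951,000 − R$326,000) = R$156,250 ≥ R$86,000, so the exemption is fully phased out
  Base: R$951,000 − R$0 = R$951,000
  R$951,000 × 28% = R$266,280

Mainline income levy:
  R$47,000 × 16% = R$7,520
  R$660,000 × 30% = R$198,000
  → R$205,520

Excess of supplementary minimum tax over mainline income levy: R$266,280 − R$205,520 = R$60,760.

R$60,760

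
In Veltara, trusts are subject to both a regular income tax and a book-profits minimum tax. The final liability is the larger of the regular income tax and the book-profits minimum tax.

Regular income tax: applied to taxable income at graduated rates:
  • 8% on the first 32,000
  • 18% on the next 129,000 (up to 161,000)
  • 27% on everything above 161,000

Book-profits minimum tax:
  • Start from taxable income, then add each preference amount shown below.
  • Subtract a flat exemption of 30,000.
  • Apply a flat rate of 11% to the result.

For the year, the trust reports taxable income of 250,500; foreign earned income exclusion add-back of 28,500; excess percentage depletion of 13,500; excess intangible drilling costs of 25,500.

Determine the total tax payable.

Book-profits minimum tax:
  Adjusted income: 250,500 + 28,500 + 13,500 + 25,500 = 318,000
  Less exemption 30,000 → base 288,000
  288,000 × 11% = 31,680

Regular income tax:
  32,000 × 8% = 2,560
  129,000 × 18% = 23,220
  89,500 × 27% = 24,165
  → 49,945

49,945 > 31,680, so the regular income tax governs.

49,945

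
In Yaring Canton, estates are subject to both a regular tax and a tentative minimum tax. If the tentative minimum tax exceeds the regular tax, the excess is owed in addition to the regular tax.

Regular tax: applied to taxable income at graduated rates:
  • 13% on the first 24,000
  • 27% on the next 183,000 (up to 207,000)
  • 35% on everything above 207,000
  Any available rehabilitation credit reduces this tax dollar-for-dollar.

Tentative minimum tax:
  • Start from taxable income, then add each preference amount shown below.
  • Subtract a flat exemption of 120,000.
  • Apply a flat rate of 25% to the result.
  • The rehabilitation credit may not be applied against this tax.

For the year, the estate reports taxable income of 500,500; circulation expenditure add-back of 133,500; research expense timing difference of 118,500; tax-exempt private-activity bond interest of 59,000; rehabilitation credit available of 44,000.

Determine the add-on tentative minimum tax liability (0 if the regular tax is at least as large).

61,620

Tentative minimum tax:
  Adjusted income: 500,500 + 133,500 + 118,500 + 59,000 = 811,500
  Less exemption 120,000 → base 691,500
  691,500 × 25% = 172,875

Regular tax:
  24,000 × 13% = 3,120
  183,000 × 27% = 49,410
  293,500 × 35% = 102,725
  → 155,255
  Less rehabilitation credit 44,000 → 111,255

Excess of tentative minimum tax over regular tax: 172,875 − 111,255 = 61,620.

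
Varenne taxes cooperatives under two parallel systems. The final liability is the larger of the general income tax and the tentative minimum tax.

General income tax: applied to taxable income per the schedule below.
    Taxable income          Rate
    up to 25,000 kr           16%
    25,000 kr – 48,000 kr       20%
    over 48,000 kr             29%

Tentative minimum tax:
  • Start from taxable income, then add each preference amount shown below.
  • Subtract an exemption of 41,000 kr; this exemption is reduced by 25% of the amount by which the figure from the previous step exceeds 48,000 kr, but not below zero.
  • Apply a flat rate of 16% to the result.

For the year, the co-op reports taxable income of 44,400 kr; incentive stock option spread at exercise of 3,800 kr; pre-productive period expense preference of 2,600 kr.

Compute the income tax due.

Tentative minimum tax:
  Adjusted income: 44,400 kr + 3,800 kr + 2,600 kr = 50,800 kr
  Exemption: 41,000 kr − 25% × (50,800 kr − 48,000 kr) = 41,000 kr − 700 kr = 40,300 kr
  Base: 50,800 kr − 40,300 kr = 10,500 kr
  10,500 kr × 16% = 1,680 kr

General income tax:
  25,000 kr × 16% = 4,000 kr
  19,400 kr × 20% = 3,880 kr
  → 7,880 kr

7,880 kr > 1,680 kr, so the general income tax governs.

7,880 kr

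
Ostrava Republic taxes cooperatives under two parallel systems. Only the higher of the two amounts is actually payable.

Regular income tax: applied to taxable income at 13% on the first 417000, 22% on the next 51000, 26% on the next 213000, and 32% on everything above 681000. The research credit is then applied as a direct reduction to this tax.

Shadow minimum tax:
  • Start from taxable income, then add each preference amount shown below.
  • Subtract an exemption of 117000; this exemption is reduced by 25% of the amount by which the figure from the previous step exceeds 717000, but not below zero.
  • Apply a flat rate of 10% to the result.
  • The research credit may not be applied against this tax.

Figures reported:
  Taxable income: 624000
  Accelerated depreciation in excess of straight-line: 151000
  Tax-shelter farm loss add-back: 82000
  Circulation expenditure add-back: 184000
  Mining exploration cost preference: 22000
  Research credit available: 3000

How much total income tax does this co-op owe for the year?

Shadow minimum tax:
  Adjusted income: 624000 + 151000 + 82000 + 184000 + 22000 = 1063000
  Exemption: 117000 − 25% × (1063000 − 717000) = 117000 − 86500 = 30500
  Base: 1063000 − 30500 = 1032500
  1032500 × 10% = 103250

Regular income tax:
  417000 × 13% = 54210
  51000 × 22% = 11220
  156000 × 26% = 40560
  → 105990
  Less research credit 3000 → 102990

103250 > 102990, so the shadow minimum tax is the binding amount.

103250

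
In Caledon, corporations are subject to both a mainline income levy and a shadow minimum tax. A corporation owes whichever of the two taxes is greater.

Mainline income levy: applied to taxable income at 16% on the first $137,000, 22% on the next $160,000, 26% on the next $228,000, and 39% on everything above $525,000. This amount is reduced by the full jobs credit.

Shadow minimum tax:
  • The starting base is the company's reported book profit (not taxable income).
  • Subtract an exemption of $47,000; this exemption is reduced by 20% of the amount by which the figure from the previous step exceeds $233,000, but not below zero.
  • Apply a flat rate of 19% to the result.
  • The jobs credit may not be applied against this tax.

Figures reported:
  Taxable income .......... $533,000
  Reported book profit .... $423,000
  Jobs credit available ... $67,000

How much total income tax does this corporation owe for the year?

Mainline income levy:
  $137,000 × 16% = $21,920
  $160,000 × 22% = $35,200
  $228,000 × 26% = $59,280
  $8,000 × 39% = $3,120
  → $119,520
  Less jobs credit $67,000 → $52,520

Shadow minimum tax:
  Base (reported book profit): $423,000
  Exemption: $47,000 − 20% × ($423,000 − $233,000) = $47,000 − $38,000 = $9,000
  Base: $423,000 − $9,000 = $414,000
  $414,000 × 19% = $78,660

$78,660 > $52,520, so the shadow minimum tax is the binding amount.

$78,660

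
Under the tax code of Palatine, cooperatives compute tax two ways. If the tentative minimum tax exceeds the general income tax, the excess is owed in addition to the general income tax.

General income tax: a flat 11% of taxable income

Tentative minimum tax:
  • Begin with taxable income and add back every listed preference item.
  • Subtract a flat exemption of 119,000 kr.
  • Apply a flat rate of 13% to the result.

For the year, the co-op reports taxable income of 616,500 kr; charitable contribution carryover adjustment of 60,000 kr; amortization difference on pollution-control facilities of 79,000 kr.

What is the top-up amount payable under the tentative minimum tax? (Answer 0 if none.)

14,930 kr

Tentative minimum tax:
  Adjusted income: 616,500 kr + 60,000 kr + 79,000 kr = 755,500 kr
  Less exemption 119,000 kr → base 636,500 kr
  636,500 kr × 13% = 82,745 kr

General income tax:
  616,500 kr × 11% = 67,815 kr

Excess of tentative minimum tax over general income tax: 82,745 kr − 67,815 kr = 14,930 kr.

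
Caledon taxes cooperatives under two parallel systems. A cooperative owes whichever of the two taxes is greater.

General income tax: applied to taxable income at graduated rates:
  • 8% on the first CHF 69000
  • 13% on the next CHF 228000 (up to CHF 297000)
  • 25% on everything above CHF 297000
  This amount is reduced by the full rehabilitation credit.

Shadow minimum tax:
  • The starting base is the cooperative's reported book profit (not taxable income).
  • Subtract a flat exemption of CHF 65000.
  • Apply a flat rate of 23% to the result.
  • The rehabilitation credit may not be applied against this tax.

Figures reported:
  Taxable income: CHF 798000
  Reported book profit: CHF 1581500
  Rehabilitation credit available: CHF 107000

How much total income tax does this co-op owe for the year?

General income tax:
  CHF 69000 × 8% = CHF 5520
  CHF 228000 × 13% = CHF 29640
  CHF 501000 × 25% = CHF 125250
  → CHF 160410
  Less rehabilitation credit CHF 107000 → CHF 53410

Shadow minimum tax:
  Base (reported book profit): CHF 1581500
  Less exemption CHF 65000 → base CHF 1516500
  CHF 1516500 × 23% = CHF 348795

CHF 348795 > CHF 53410, so the shadow minimum tax is the binding amount.

CHF 348795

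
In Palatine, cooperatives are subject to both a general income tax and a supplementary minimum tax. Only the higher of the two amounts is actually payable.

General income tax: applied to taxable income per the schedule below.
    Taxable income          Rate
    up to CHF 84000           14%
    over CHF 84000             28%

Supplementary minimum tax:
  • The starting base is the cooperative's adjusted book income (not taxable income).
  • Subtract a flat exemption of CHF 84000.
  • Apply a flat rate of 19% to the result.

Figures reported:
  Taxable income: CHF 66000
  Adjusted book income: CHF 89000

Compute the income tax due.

CHF 9240

Supplementary minimum tax:
  Base (adjusted book income): CHF 89000
  Less exemption CHF 84000 → base CHF 5000
  CHF 5000 × 19% = CHF 950

General income tax:
  CHF 66000 × 14% = CHF 9240

CHF 9240 > CHF 950, so the general income tax governs.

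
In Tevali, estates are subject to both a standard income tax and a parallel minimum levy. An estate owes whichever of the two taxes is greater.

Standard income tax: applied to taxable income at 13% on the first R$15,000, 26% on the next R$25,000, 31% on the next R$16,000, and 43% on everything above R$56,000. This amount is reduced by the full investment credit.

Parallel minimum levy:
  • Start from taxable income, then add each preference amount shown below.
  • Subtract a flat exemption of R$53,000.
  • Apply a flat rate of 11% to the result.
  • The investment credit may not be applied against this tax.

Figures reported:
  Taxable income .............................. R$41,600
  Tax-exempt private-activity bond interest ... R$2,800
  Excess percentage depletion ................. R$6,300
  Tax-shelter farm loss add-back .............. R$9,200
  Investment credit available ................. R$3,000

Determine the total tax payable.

Standard income tax:
  R$15,000 × 13% = R$1,950
  R$25,000 × 26% = R$6,500
  R$1,600 × 31% = R$496
  → R$8,946
  Less investment credit R$3,000 → R$5,946

Parallel minimum levy:
  Adjusted income: R$41,600 + R$2,800 + R$6,300 + R$9,200 = R$59,900
  Less exemption R$53,000 → base R$6,900
  R$6,900 × 11% = R$759

R$5,946 > R$759, so the standard income tax governs.

R$5,946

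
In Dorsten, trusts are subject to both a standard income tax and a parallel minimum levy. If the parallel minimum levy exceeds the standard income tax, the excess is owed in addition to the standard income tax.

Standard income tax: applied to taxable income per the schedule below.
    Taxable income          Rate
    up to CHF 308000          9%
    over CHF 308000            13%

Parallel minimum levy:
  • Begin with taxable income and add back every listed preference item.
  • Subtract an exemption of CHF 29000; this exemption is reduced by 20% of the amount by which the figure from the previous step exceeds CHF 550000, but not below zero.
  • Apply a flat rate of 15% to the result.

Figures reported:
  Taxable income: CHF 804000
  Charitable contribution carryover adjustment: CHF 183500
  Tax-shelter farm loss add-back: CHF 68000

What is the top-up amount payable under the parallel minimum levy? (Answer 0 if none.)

CHF 66125

Parallel minimum levy:
  Adjusted income: CHF 804000 + CHF 183500 + CHF 68000 = CHF 1055500
  Exemption: 20% × (CHF 1055500 − CHF 550000) = CHF 101100 ≥ CHF 29000, so the exemption is fully phased out
  Base: CHF 1055500 − CHF 0 = CHF 1055500
  CHF 1055500 × 15% = CHF 158325

Standard income tax:
  CHF 308000 × 9% = CHF 27720
  CHF 496000 × 13% = CHF 64480
  → CHF 92200

Excess of parallel minimum levy over standard income tax: CHF 158325 − CHF 92200 = CHF 66125.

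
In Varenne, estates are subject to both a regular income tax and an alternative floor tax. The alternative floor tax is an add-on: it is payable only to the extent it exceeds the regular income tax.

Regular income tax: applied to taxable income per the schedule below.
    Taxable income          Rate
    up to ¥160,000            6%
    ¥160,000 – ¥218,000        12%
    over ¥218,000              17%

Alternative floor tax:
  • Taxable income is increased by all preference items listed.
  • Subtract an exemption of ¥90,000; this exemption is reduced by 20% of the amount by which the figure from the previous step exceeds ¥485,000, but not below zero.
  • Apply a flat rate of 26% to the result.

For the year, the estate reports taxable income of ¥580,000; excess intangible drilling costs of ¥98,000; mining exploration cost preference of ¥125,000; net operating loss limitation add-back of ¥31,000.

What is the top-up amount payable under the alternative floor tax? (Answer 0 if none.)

¥133,488

Alternative floor tax:
  Adjusted income: ¥580,000 + ¥98,000 + ¥125,000 + ¥31,000 = ¥834,000
  Exemption: ¥90,000 − 20% × (¥834,000 − ¥485,000) = ¥90,000 − ¥69,800 = ¥20,200
  Base: ¥834,000 − ¥20,200 = ¥813,800
  ¥813,800 × 26% = ¥211,588

Regular income tax:
  ¥160,000 × 6% = ¥9,600
  ¥58,000 × 12% = ¥6,960
  ¥362,000 × 17% = ¥61,540
  → ¥78,100

Excess of alternative floor tax over regular income tax: ¥211,588 − ¥78,100 = ¥133,488.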